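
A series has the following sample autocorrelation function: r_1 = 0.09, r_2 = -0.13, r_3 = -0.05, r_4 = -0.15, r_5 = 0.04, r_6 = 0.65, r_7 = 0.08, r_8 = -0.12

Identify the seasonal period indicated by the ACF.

6

The largest autocorrelation is r_6 = 0.65; the remaining lags stay at or below 0.09.
The dominant spike at lag 6 indicates a seasonal period of 6.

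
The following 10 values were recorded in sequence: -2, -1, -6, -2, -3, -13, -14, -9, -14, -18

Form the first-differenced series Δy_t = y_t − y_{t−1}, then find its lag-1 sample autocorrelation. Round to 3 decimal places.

-0.249

First differences Δy: 1, -5, 4, -1, -10, -1, 5, -5, -4
Mean of differences = -1.7778
Numerator Σ(Δy_t−Δȳ)(Δy_{t+1}−Δȳ) = -45.2716
Denominator Σ(Δy_t−Δȳ)² = 181.5556
r_1(Δy) = -45.2716 / 181.5556 = -0.249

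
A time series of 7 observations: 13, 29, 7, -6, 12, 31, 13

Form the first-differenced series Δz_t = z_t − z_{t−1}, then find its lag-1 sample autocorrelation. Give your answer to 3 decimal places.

First differences Δz: 16, -22, -13, 18, 19, -18
Mean of differences = 0.0000
Numerator Σ(Δz_t−Δz̄)(Δz_{t+1}−Δz̄) = -300.0000
Denominator Σ(Δz_t−Δz̄)² = 1918.0000
r_1(Δz) = -300.0000 / 1918.0000 = -0.156

-0.156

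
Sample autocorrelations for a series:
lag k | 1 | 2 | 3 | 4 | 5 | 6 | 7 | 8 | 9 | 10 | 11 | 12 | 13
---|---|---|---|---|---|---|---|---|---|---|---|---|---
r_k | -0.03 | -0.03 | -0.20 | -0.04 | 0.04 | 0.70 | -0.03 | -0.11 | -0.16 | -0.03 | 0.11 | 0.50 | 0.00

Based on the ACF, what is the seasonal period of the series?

6

The largest autocorrelation is r_6 = 0.70, with a weaker echo at lag 12 (0.50); the remaining lags stay at or below 0.11.
The dominant spike at lag 6 indicates a seasonal period of 6.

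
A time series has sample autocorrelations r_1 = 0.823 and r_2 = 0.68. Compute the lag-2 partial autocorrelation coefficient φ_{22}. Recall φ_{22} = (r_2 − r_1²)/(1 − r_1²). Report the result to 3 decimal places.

0.008

φ_{22} = (r_2 − r_1²) / (1 − r_1²)
r_1² = (0.823)² = 0.677329
Numerator = 0.68 − 0.6773 = 0.0027; denominator = 1 − 0.6773 = 0.3227
φ_{22} = 0.0027 / 0.3227 = 0.008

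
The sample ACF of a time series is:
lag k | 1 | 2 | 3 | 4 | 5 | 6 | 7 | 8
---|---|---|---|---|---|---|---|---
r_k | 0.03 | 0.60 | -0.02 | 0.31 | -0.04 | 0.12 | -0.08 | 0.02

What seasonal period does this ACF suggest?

The largest autocorrelation is r_2 = 0.60, with a weaker echo at lag 4 (0.31); the remaining lags stay at or below 0.12.
The dominant spike at lag 2 indicates a seasonal period of 2.

2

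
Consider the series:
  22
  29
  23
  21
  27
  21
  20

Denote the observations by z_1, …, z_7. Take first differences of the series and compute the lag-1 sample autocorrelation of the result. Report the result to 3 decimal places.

First differences Δz: 7, -6, -2, 6, -6, -1
Mean of differences = -0.3333
Numerator Σ(Δz_t−Δz̄)(Δz_{t+1}−Δz̄) = -74.7778
Denominator Σ(Δz_t−Δz̄)² = 161.3333
r_1(Δz) = -74.7778 / 161.3333 = -0.463

-0.463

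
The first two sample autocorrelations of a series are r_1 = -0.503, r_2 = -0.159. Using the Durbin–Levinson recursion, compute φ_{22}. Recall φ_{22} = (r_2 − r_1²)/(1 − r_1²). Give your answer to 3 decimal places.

-0.552

φ_{22} = (r_2 − r_1²) / (1 − r_1²)
r_1² = (-0.503)² = 0.253009
Numerator = -0.159 − 0.2530 = -0.4120; denominator = 1 − 0.2530 = 0.7470
φ_{22} = -0.4120 / 0.7470 = -0.552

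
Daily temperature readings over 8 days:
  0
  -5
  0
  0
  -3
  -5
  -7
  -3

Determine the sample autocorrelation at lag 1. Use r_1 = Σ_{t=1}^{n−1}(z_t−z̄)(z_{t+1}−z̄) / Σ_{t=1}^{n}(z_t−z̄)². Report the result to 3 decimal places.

0.103

Mean z̄ = (0 − 5 + 0 + 0 − 3 − 5 − 7 − 3)/8 = -2.8750
Deviations from mean: 2.8750, -2.1250, 2.8750, 2.8750, -0.1250, -2.1250, -4.1250, -0.1250
Numerator Σ_{t=1}^{7}(z_t−z̄)(z_{t+1}−z̄) = 5.2344
Denominator Σ(z_t−z̄)² = 50.8750
r_1 = 5.2344 / 50.8750 = 0.103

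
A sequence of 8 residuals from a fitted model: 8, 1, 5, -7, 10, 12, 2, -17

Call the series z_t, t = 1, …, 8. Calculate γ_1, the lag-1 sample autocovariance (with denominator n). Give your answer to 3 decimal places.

Mean z̄ = (8 + 1 + 5 − 7 + 10 + 12 + 2 − 17)/8 = 1.7500
Deviations: 6.2500, -0.7500, 3.2500, -8.7500, 8.2500, 10.2500, 0.2500, -18.7500
Σ_{t=1}^{7}(z_t−z̄)(z_{t+1}−z̄) = -25.3125
γ_1 = -25.3125 / 8 = -3.164

-3.164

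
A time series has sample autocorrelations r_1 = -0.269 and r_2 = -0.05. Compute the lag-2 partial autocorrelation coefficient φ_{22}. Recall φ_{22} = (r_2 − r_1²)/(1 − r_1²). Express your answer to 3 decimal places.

-0.132

φ_{22} = (r_2 − r_1²) / (1 − r_1²)
r_1² = (-0.269)² = 0.072361
Numerator = -0.05 − 0.0724 = -0.1224; denominator = 1 − 0.0724 = 0.9276
φ_{22} = -0.1224 / 0.9276 = -0.132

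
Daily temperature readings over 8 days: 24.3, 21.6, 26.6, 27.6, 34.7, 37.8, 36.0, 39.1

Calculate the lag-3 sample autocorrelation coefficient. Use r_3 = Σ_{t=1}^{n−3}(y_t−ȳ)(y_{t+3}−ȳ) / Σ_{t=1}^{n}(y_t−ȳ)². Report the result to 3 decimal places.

Mean ȳ = (24.3 + 21.6 + 26.6 + 27.6 + 34.7 + 37.8 + 36.0 + 39.1)/8 = 30.9625
Deviations from mean: -6.6625, -9.3625, -4.3625, -3.3625, 3.7375, 6.8375, 5.0375, 8.1375
Σ(y_t−ȳ)(y_{t+3}−ȳ) = (22.4027) + (-34.9923) + (-29.8286) + (-16.9386) + (30.4139) = -28.9430
Denominator Σ(y_t−ȳ)² = 314.6988
r_3 = -28.9430 / 314.6988 = -0.092

-0.092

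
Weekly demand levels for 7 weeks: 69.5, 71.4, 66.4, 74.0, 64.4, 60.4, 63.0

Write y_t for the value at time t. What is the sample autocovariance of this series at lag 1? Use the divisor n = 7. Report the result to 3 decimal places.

4.214

Mean ȳ = (69.5 + 71.4 + 66.4 + 74.0 + 64.4 + 60.4 + 63.0)/7 = 67.0143
Σ_{t=1}^{6}(y_t−ȳ)(y_{t+1}−ȳ) = 29.4969
γ_1 = 29.4969 / 7 = 4.214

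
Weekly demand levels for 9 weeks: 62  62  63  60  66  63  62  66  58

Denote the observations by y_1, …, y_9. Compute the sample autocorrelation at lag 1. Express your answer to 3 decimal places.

-0.493

Mean ȳ = (62 + 62 + 63 + 60 + 66 + 63 + 62 + 66 + 58)/9 = 62.4444
Numerator Σ_{t=1}^{8}(y_t−ȳ)(y_{t+1}−ȳ) = -25.7531
Denominator Σ(y_t−ȳ)² = 52.2222
r_1 = -25.7531 / 52.2222 = -0.493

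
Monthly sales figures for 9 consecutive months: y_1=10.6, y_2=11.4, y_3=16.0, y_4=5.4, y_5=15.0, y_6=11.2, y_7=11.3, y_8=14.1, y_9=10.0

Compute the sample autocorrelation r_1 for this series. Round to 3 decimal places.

-0.696

Mean ȳ = (10.6 + 11.4 + 16.0 + 5.4 + 15.0 + 11.2 + 11.3 + 14.1 + 10.0)/9 = 11.6667
Numerator Σ_{t=1}^{8}(y_t−ȳ)(y_{t+1}−ȳ) = -55.2478
Denominator Σ(y_t−ȳ)² = 79.4200
r_1 = -55.2478 / 79.4200 = -0.696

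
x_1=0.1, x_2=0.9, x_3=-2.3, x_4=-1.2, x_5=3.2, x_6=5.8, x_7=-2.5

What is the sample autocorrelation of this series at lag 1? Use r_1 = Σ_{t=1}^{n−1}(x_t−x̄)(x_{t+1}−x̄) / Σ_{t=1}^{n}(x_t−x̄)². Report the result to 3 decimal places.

-0.054

Mean x̄ = (0.1 + 0.9 − 2.3 − 1.2 + 3.2 + 5.8 − 2.5)/7 = 0.5714
Deviations from mean: -0.4714, 0.3286, -2.8714, -1.7714, 2.6286, 5.2286, -3.0714
Numerator Σ_{t=1}^{6}(x_t−x̄)(x_{t+1}−x̄) = -2.9837
Denominator Σ(x_t−x̄)² = 55.3943
r_1 = -2.9837 / 55.3943 = -0.054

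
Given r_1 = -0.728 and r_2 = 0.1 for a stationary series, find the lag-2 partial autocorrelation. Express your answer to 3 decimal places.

φ_{22} = (r_2 − r_1²) / (1 − r_1²)
r_1² = (-0.728)² = 0.529984
Numerator = 0.1 − 0.5300 = -0.4300; denominator = 1 − 0.5300 = 0.4700
φ_{22} = -0.4300 / 0.4700 = -0.915

-0.915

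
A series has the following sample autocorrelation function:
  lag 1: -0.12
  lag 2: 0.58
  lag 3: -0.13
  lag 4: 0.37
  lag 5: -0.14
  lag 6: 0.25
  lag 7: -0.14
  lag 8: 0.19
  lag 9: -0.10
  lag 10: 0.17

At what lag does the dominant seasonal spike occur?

The largest autocorrelation is r_2 = 0.58, with weaker echoes at lags 4 (0.37), 6 (0.25), 8 (0.19) and 10 (0.17); the remaining lags stay at or below -0.10.
The dominant spike at lag 2 indicates a seasonal period of 2.

2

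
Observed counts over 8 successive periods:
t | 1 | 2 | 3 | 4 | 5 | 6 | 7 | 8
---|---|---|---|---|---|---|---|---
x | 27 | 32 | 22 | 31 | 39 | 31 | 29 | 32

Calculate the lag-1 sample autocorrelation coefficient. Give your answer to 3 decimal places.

Mean x̄ = (27 + 32 + 22 + 31 + 39 + 31 + 29 + 32)/8 = 30.3750
Deviations from mean: -3.3750, 1.6250, -8.3750, 0.6250, 8.6250, 0.6250, -1.3750, 1.6250
Numerator Σ_{t=1}^{7}(x_t−x̄)(x_{t+1}−x̄) = -16.6406
Denominator Σ(x_t−x̄)² = 163.8750
r_1 = -16.6406 / 163.8750 = -0.102

-0.102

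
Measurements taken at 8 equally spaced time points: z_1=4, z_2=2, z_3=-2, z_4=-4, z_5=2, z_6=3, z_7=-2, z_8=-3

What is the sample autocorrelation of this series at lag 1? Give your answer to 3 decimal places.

Mean z̄ = (4 + 2 − 2 − 4 + 2 + 3 − 2 − 3)/8 = 0.0000
Deviations from mean: 4.0000, 2.0000, -2.0000, -4.0000, 2.0000, 3.0000, -2.0000, -3.0000
Numerator Σ_{t=1}^{7}(z_t−z̄)(z_{t+1}−z̄) = 10.0000
Denominator Σ(z_t−z̄)² = 66.0000
r_1 = 10.0000 / 66.0000 = 0.152

0.152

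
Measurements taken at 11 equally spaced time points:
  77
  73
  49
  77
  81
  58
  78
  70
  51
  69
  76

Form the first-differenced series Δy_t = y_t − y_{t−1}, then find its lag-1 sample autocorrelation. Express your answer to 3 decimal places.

-0.398

First differences Δy: -4, -24, 28, 4, -23, 20, -8, -19, 18, 7
Mean of differences = -0.1000
Numerator Σ(Δy_t−Δȳ)(Δy_{t+1}−Δȳ) = -1240.4100
Denominator Σ(Δy_t−Δȳ)² = 3118.9000
r_1(Δy) = -1240.4100 / 3118.9000 = -0.398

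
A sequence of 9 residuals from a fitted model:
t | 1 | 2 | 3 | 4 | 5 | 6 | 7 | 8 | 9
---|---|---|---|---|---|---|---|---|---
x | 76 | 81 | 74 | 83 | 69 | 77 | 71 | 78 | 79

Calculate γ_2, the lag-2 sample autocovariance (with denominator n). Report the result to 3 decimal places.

8.919

Mean x̄ = (76 + 81 + 74 + 83 + 69 + 77 + 71 + 78 + 79)/9 = 76.4444
Σ_{t=1}^{7}(x_t−x̄)(x_{t+2}−x̄) = 80.2716
γ_2 = 80.2716 / 9 = 8.919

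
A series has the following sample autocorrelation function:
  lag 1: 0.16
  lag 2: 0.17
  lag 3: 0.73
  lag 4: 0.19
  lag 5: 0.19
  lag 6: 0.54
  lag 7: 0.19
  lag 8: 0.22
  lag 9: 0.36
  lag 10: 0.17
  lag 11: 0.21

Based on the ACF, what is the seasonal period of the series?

3

The largest autocorrelation is r_3 = 0.73, with weaker echoes at lags 6 (0.54) and 9 (0.36); the remaining lags stay at or below 0.22.
The dominant spike at lag 3 indicates a seasonal period of 3.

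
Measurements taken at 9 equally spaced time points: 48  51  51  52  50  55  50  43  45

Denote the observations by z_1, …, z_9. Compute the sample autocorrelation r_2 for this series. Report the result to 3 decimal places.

-0.199

Mean z̄ = (48 + 51 + 51 + 52 + 50 + 55 + 50 + 43 + 45)/9 = 49.4444
Σ(z_t−z̄)(z_{t+2}−z̄) = (-2.2469) + (3.9753) + (0.8642) + (14.1975) + (0.3086) + (-35.8025) + (-2.4691) = -21.1728
Denominator Σ(z_t−z̄)² = 106.2222
r_2 = -21.1728 / 106.2222 = -0.199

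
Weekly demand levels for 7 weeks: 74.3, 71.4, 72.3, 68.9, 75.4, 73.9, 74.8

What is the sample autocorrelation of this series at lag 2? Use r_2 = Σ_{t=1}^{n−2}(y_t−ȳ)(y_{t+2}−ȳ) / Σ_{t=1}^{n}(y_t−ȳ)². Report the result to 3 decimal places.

0.147

Mean ȳ = (74.3 + 71.4 + 72.3 + 68.9 + 75.4 + 73.9 + 74.8)/7 = 73.0000
Deviations from mean: 1.3000, -1.6000, -0.7000, -4.1000, 2.4000, 0.9000, 1.8000
Σ(y_t−ȳ)(y_{t+2}−ȳ) = (-0.9100) + (6.5600) + (-1.6800) + (-3.6900) + (4.3200) = 4.6000
Denominator Σ(y_t−ȳ)² = 31.3600
r_2 = 4.6000 / 31.3600 = 0.147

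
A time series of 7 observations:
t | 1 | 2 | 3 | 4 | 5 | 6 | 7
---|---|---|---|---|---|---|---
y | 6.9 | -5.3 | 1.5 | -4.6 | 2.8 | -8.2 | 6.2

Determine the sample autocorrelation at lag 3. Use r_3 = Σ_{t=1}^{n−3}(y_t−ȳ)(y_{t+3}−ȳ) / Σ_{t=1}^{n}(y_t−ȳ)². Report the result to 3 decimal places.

-0.413

Mean ȳ = (6.9 − 5.3 + 1.5 − 4.6 + 2.8 − 8.2 + 6.2)/7 = -0.1000
Deviations from mean: 7.0000, -5.2000, 1.6000, -4.5000, 2.9000, -8.1000, 6.3000
Σ(y_t−ȳ)(y_{t+3}−ȳ) = (-31.5000) + (-15.0800) + (-12.9600) + (-28.3500) = -87.8900
Denominator Σ(y_t−ȳ)² = 212.5600
r_3 = -87.8900 / 212.5600 = -0.413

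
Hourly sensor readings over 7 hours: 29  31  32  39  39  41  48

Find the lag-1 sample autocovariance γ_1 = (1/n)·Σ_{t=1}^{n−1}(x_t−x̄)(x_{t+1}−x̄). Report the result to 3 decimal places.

Mean x̄ = (29 + 31 + 32 + 39 + 39 + 41 + 48)/7 = 37.0000
Deviations: -8.0000, -6.0000, -5.0000, 2.0000, 2.0000, 4.0000, 11.0000
Σ_{t=1}^{6}(x_t−x̄)(x_{t+1}−x̄) = 124.0000
γ_1 = 124.0000 / 7 = 17.714

17.714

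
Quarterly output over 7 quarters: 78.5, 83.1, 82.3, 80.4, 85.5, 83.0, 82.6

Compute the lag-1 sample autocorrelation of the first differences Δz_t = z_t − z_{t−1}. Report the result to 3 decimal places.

First differences Δz: 4.6, -0.8, -1.9, 5.1, -2.5, -0.4
Mean of differences = 0.6833
Numerator Σ(Δz_t−Δz̄)(Δz_{t+1}−Δz̄) = -23.9986
Denominator Σ(Δz_t−Δz̄)² = 55.0283
r_1(Δz) = -23.9986 / 55.0283 = -0.436

-0.436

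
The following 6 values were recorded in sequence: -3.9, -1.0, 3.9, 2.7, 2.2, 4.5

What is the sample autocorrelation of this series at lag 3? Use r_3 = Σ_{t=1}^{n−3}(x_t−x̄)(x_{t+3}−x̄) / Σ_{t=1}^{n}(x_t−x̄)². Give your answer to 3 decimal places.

-0.020

Mean x̄ = (-3.9 − 1.0 + 3.9 + 2.7 + 2.2 + 4.5)/6 = 1.4000
Numerator Σ_{t=1}^{3}(x_t−x̄)(x_{t+3}−x̄) = -1.0600
Denominator Σ(x_t−x̄)² = 52.0400
r_3 = -1.0600 / 52.0400 = -0.020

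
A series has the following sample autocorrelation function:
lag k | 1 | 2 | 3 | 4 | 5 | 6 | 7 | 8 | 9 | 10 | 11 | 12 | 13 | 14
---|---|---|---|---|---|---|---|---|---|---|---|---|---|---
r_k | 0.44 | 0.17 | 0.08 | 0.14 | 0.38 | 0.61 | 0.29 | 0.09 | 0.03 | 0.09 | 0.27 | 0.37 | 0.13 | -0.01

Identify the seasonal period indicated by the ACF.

6

The largest autocorrelation is r_6 = 0.61; the remaining lags stay at or below 0.44. The elevated value at lag 1 (0.44), dropping to 0.17 at lag 2, reflects decaying short-term dependence rather than seasonality.
The dominant spike at lag 6 indicates a seasonal period of 6.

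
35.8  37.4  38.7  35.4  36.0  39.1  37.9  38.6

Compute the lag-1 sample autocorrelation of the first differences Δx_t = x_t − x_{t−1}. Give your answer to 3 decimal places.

First differences Δx: 1.6, 1.3, -3.3, 0.6, 3.1, -1.2, 0.7
Mean of differences = 0.4000
Numerator Σ(Δx_t−Δx̄)(Δx_{t+1}−Δx̄) = -7.2500
Denominator Σ(Δx_t−Δx̄)² = 25.9200
r_1(Δx) = -7.2500 / 25.9200 = -0.280

-0.280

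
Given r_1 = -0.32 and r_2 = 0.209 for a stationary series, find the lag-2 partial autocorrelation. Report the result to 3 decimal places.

0.119

φ_{22} = (r_2 − r_1²) / (1 − r_1²)
r_1² = (-0.32)² = 0.1024
Numerator = 0.209 − 0.1024 = 0.1066; denominator = 1 − 0.1024 = 0.8976
φ_{22} = 0.1066 / 0.8976 = 0.119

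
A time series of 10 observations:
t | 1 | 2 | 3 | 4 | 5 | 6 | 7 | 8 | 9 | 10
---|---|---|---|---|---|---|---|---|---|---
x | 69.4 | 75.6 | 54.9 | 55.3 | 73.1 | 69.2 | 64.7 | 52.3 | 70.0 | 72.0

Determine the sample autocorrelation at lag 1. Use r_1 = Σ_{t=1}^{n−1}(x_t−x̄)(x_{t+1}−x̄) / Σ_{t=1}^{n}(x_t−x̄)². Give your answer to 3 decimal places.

-0.047

Mean x̄ = (69.4 + 75.6 + 54.9 + 55.3 + 73.1 + 69.2 + 64.7 + 52.3 + 70.0 + 72.0)/10 = 65.6500
Numerator Σ_{t=1}^{9}(x_t−x̄)(x_{t+1}−x̄) = -30.1875
Denominator Σ(x_t−x̄)² = 642.2250
r_1 = -30.1875 / 642.2250 = -0.047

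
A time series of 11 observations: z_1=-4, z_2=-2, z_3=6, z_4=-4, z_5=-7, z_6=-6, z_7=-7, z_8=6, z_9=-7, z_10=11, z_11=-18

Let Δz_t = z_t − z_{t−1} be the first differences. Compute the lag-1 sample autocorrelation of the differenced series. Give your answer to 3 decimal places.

-0.577

First differences Δz: 2, 8, -10, -3, 1, -1, 13, -13, 18, -29
Mean of differences = -1.4000
Numerator Σ(Δz_t−Δz̄)(Δz_{t+1}−Δz̄) = -959.7600
Denominator Σ(Δz_t−Δz̄)² = 1662.4000
r_1(Δz) = -959.7600 / 1662.4000 = -0.577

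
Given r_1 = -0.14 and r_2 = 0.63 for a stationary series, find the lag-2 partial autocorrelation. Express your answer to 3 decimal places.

φ_{22} = (r_2 − r_1²) / (1 − r_1²)
r_1² = (-0.14)² = 0.0196
Numerator = 0.63 − 0.0196 = 0.6104; denominator = 1 − 0.0196 = 0.9804
φ_{22} = 0.6104 / 0.9804 = 0.623

0.623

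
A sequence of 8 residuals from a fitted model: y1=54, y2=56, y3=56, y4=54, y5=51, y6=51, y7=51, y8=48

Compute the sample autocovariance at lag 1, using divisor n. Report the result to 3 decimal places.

Mean ȳ = (54 + 56 + 56 + 54 + 51 + 51 + 51 + 48)/8 = 52.6250
Deviations: 1.3750, 3.3750, 3.3750, 1.3750, -1.6250, -1.6250, -1.6250, -4.6250
Σ_{t=1}^{7}(y_t−ȳ)(y_{t+1}−ȳ) = 31.2344
γ_1 = 31.2344 / 8 = 3.904

3.904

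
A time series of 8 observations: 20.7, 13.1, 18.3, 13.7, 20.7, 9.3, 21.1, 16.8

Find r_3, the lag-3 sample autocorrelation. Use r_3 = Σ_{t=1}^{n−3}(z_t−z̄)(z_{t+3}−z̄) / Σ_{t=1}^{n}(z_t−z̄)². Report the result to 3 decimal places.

-0.391

Mean z̄ = (20.7 + 13.1 + 18.3 + 13.7 + 20.7 + 9.3 + 21.1 + 16.8)/8 = 16.7125
Deviations from mean: 3.9875, -3.6125, 1.5875, -3.0125, 3.9875, -7.4125, 4.3875, 0.0875
Numerator Σ_{t=1}^{5}(z_t−z̄)(z_{t+3}−z̄) = -51.0530
Denominator Σ(z_t−z̄)² = 130.6488
r_3 = -51.0530 / 130.6488 = -0.391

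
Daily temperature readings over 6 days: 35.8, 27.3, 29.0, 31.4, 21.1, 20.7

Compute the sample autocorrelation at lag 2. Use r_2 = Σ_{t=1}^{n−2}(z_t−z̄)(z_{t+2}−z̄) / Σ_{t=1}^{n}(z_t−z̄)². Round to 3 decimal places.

-0.142

Mean z̄ = (35.8 + 27.3 + 29.0 + 31.4 + 21.1 + 20.7)/6 = 27.5500
Deviations from mean: 8.2500, -0.2500, 1.4500, 3.8500, -6.4500, -6.8500
Σ(z_t−z̄)(z_{t+2}−z̄) = (11.9625) + (-0.9625) + (-9.3525) + (-26.3725) = -24.7250
Denominator Σ(z_t−z̄)² = 173.5750
r_2 = -24.7250 / 173.5750 = -0.142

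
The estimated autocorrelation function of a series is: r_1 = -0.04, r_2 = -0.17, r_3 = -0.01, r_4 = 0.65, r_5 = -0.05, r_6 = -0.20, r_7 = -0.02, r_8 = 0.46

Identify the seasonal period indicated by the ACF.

4

The largest autocorrelation is r_4 = 0.65, with a weaker echo at lag 8 (0.46); the remaining lags stay at or below -0.01.
The dominant spike at lag 4 indicates a seasonal period of 4.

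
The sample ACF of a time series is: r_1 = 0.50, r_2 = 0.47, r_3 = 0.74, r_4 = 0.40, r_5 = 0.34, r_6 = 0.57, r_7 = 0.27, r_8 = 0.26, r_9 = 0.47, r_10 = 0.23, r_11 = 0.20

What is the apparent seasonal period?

3

The largest autocorrelation is r_3 = 0.74, with a weaker echo at lag 6 (0.57); the remaining lags stay at or below 0.50. The elevated value at lag 1 (0.50), dropping to 0.47 at lag 2, reflects decaying short-term dependence rather than seasonality.
The dominant spike at lag 3 indicates a seasonal period of 3.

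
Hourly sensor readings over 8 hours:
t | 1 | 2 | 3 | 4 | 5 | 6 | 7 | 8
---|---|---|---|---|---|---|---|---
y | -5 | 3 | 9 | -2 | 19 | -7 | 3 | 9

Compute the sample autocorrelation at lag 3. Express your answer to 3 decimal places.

Mean ȳ = (-5 + 3 + 9 − 2 + 19 − 7 + 3 + 9)/8 = 3.6250
Deviations from mean: -8.6250, -0.6250, 5.3750, -5.6250, 15.3750, -10.6250, -0.6250, 5.3750
Σ(y_t−ȳ)(y_{t+3}−ȳ) = (48.5156) + (-9.6094) + (-57.1094) + (3.5156) + (82.6406) = 67.9531
Denominator Σ(y_t−ȳ)² = 513.8750
r_3 = 67.9531 / 513.8750 = 0.132

0.132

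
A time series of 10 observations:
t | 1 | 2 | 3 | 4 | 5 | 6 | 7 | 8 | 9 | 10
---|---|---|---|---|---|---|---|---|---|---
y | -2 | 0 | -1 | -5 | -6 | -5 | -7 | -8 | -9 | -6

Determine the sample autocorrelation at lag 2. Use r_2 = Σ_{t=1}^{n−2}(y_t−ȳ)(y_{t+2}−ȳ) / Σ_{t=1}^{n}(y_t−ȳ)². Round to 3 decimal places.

0.262

Mean ȳ = (-2 + 0 − 1 − 5 − 6 − 5 − 7 − 8 − 9 − 6)/10 = -4.9000
Numerator Σ_{t=1}^{8}(y_t−ȳ)(y_{t+2}−ȳ) = 21.1800
Denominator Σ(y_t−ȳ)² = 80.9000
r_2 = 21.1800 / 80.9000 = 0.262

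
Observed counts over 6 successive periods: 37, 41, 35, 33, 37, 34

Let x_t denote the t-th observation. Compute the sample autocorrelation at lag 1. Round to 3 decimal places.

Mean x̄ = (37 + 41 + 35 + 33 + 37 + 34)/6 = 36.1667
Deviations from mean: 0.8333, 4.8333, -1.1667, -3.1667, 0.8333, -2.1667
Σ(x_t−x̄)(x_{t+1}−x̄) = (4.0278) + (-5.6389) + (3.6944) + (-2.6389) + (-1.8056) = -2.3611
Denominator Σ(x_t−x̄)² = 40.8333
r_1 = -2.3611 / 40.8333 = -0.058

-0.058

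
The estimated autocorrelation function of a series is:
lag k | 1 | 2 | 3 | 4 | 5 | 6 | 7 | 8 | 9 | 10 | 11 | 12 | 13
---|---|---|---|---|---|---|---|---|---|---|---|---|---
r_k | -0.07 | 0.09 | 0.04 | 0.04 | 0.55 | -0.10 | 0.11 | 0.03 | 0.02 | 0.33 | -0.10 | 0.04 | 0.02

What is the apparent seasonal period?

5

The largest autocorrelation is r_5 = 0.55, with a weaker echo at lag 10 (0.33); the remaining lags stay at or below 0.11.
The dominant spike at lag 5 indicates a seasonal period of 5.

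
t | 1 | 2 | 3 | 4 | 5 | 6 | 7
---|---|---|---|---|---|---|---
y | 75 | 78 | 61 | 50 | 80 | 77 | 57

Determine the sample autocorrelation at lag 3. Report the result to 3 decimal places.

0.154

Mean ȳ = (75 + 78 + 61 + 50 + 80 + 77 + 57)/7 = 68.2857
Deviations from mean: 6.7143, 9.7143, -7.2857, -18.2857, 11.7143, 8.7143, -11.2857
Numerator Σ_{t=1}^{4}(y_t−ȳ)(y_{t+3}−ȳ) = 133.8980
Denominator Σ(y_t−ȳ)² = 867.4286
r_3 = 133.8980 / 867.4286 = 0.154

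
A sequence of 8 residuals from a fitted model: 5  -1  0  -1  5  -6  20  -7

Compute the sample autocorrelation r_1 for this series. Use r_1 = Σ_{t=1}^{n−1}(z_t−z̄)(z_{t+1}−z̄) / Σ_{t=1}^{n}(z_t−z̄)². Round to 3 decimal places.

-0.659

Mean z̄ = (5 − 1 + 0 − 1 + 5 − 6 + 20 − 7)/8 = 1.8750
Deviations from mean: 3.1250, -2.8750, -1.8750, -2.8750, 3.1250, -7.8750, 18.1250, -8.8750
Numerator Σ_{t=1}^{7}(z_t−z̄)(z_{t+1}−z̄) = -335.3906
Denominator Σ(z_t−z̄)² = 508.8750
r_1 = -335.3906 / 508.8750 = -0.659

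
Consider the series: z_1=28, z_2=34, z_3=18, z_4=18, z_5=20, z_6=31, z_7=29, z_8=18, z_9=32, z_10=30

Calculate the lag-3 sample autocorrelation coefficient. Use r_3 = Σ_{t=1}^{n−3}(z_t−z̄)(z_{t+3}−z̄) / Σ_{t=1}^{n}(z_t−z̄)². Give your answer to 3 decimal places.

Mean z̄ = (28 + 34 + 18 + 18 + 20 + 31 + 29 + 18 + 32 + 30)/10 = 25.8000
Numerator Σ_{t=1}^{7}(z_t−z̄)(z_{t+3}−z̄) = -39.3200
Denominator Σ(z_t−z̄)² = 381.6000
r_3 = -39.3200 / 381.6000 = -0.103

-0.103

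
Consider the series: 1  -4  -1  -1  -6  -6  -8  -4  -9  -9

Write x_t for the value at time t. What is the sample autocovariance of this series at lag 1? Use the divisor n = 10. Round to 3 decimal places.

Mean x̄ = (1 − 4 − 1 − 1 − 6 − 6 − 8 − 4 − 9 − 9)/10 = -4.7000
Σ_{t=1}^{9}(x_t−x̄)(x_{t+1}−x̄) = 34.6100
γ_1 = 34.6100 / 10 = 3.461

3.461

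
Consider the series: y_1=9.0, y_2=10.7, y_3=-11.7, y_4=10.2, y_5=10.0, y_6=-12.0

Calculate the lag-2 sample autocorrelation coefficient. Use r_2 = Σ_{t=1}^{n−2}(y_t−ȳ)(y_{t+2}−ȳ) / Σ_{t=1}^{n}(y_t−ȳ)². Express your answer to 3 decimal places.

-0.387

Mean ȳ = (9.0 + 10.7 − 11.7 + 10.2 + 10.0 − 12.0)/6 = 2.7000
Σ(y_t−ȳ)(y_{t+2}−ȳ) = (-90.7200) + (60.0000) + (-105.1200) + (-110.2500) = -246.0900
Denominator Σ(y_t−ȳ)² = 636.6800
r_2 = -246.0900 / 636.6800 = -0.387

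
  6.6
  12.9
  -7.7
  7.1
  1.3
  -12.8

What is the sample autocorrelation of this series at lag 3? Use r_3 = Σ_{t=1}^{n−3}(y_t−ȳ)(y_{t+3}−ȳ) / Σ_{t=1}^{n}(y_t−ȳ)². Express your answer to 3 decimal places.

Mean ȳ = (6.6 + 12.9 − 7.7 + 7.1 + 1.3 − 12.8)/6 = 1.2333
Numerator Σ_{t=1}^{3}(y_t−ȳ)(y_{t+3}−ȳ) = 157.6267
Denominator Σ(y_t−ȳ)² = 476.0733
r_3 = 157.6267 / 476.0733 = 0.331

0.331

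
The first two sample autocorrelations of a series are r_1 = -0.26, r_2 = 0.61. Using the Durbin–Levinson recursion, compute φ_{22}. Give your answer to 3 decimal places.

0.582

φ_{22} = (r_2 − r_1²) / (1 − r_1²)
r_1² = (-0.26)² = 0.0676
Numerator = 0.61 − 0.0676 = 0.5424; denominator = 1 − 0.0676 = 0.9324
φ_{22} = 0.5424 / 0.9324 = 0.582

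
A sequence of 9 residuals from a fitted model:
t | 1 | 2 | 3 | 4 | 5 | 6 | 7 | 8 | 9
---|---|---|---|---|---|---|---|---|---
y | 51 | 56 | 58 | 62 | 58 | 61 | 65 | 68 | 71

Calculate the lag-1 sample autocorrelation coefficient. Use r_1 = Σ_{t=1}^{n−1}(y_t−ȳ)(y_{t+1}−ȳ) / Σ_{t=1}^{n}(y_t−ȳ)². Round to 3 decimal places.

Mean ȳ = (51 + 56 + 58 + 62 + 58 + 61 + 65 + 68 + 71)/9 = 61.1111
Numerator Σ_{t=1}^{8}(y_t−ȳ)(y_{t+1}−ȳ) = 156.8765
Denominator Σ(y_t−ȳ)² = 308.8889
r_1 = 156.8765 / 308.8889 = 0.508

0.508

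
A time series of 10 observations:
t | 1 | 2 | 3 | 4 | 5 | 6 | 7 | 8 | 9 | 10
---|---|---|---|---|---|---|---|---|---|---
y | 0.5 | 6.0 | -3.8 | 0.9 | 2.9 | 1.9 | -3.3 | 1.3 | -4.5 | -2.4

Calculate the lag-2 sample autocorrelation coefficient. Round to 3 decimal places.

Mean ȳ = (0.5 + 6.0 − 3.8 + 0.9 + 2.9 + 1.9 − 3.3 + 1.3 − 4.5 − 2.4)/10 = -0.0500
Numerator Σ_{t=1}^{8}(y_t−ȳ)(y_{t+2}−ȳ) = -1.1900
Denominator Σ(y_t−ȳ)² = 102.0850
r_2 = -1.1900 / 102.0850 = -0.012

-0.012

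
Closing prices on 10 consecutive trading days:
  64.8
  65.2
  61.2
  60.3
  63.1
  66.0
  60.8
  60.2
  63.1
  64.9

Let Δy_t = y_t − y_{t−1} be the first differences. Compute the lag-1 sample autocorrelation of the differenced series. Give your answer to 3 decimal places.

-0.012

First differences Δy: 0.4, -4.0, -0.9, 2.8, 2.9, -5.2, -0.6, 2.9, 1.8
Mean of differences = 0.0111
Numerator Σ(Δy_t−Δȳ)(Δy_{t+1}−Δȳ) = -0.8568
Denominator Σ(Δy_t−Δȳ)² = 72.2689
r_1(Δy) = -0.8568 / 72.2689 = -0.012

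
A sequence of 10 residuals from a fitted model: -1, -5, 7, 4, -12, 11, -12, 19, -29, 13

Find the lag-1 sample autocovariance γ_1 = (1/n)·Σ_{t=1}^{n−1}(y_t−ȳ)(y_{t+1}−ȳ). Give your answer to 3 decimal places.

-147.875

Mean ȳ = (-1 − 5 + 7 + 4 − 12 + 11 − 12 + 19 − 29 + 13)/10 = -0.5000
Σ_{t=1}^{9}(y_t−ȳ)(y_{t+1}−ȳ) = -1478.7500
γ_1 = -1478.7500 / 10 = -147.875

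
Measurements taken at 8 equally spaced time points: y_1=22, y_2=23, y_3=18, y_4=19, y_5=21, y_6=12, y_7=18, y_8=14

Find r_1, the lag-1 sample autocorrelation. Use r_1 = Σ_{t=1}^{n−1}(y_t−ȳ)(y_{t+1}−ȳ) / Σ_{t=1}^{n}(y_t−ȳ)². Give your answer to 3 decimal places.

Mean ȳ = (22 + 23 + 18 + 19 + 21 + 12 + 18 + 14)/8 = 18.3750
Deviations from mean: 3.6250, 4.6250, -0.3750, 0.6250, 2.6250, -6.3750, -0.3750, -4.3750
Σ(y_t−ȳ)(y_{t+1}−ȳ) = (16.7656) + (-1.7344) + (-0.2344) + (1.6406) + (-16.7344) + (2.3906) + (1.6406) = 3.7344
Denominator Σ(y_t−ȳ)² = 101.8750
r_1 = 3.7344 / 101.8750 = 0.037

0.037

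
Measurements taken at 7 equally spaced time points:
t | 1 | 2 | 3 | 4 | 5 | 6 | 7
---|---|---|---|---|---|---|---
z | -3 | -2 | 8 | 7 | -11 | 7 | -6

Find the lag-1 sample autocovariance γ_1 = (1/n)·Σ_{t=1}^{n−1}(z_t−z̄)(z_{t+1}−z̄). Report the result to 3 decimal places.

Mean z̄ = (-3 − 2 + 8 + 7 − 11 + 7 − 6)/7 = 0.0000
Deviations: -3.0000, -2.0000, 8.0000, 7.0000, -11.0000, 7.0000, -6.0000
Σ_{t=1}^{6}(z_t−z̄)(z_{t+1}−z̄) = -150.0000
γ_1 = -150.0000 / 7 = -21.429

-21.429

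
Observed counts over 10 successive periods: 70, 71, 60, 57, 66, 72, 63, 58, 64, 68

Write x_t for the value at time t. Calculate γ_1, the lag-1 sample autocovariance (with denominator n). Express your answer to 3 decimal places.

Mean x̄ = (70 + 71 + 60 + 57 + 66 + 72 + 63 + 58 + 64 + 68)/10 = 64.9000
Σ_{t=1}^{9}(x_t−x̄)(x_{t+1}−x̄) = 42.0900
γ_1 = 42.0900 / 10 = 4.209

4.209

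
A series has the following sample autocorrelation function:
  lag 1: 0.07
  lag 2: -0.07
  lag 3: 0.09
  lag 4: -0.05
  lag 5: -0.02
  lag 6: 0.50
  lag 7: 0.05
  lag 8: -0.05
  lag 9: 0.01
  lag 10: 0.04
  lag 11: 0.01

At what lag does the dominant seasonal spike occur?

6

The largest autocorrelation is r_6 = 0.50; the remaining lags stay at or below 0.09.
The dominant spike at lag 6 indicates a seasonal period of 6.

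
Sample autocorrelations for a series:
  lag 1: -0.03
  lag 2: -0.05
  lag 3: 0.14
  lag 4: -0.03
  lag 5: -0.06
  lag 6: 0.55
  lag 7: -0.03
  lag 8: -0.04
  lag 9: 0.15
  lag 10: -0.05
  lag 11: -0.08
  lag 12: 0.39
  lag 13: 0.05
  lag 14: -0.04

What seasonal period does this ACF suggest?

6

The largest autocorrelation is r_6 = 0.55, with a weaker echo at lag 12 (0.39); the remaining lags stay at or below 0.15.
The dominant spike at lag 6 indicates a seasonal period of 6.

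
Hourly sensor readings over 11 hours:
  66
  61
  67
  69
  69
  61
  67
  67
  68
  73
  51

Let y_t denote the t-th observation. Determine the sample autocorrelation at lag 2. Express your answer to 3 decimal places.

-0.136

Mean ȳ = (66 + 61 + 67 + 69 + 69 + 61 + 67 + 67 + 68 + 73 + 51)/11 = 65.3636
Numerator Σ_{t=1}^{9}(y_t−ȳ)(y_{t+2}−ȳ) = -46.9917
Denominator Σ(y_t−ȳ)² = 344.5455
r_2 = -46.9917 / 344.5455 = -0.136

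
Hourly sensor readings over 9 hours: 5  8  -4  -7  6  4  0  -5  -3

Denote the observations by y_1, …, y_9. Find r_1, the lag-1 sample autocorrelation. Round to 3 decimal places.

0.134

Mean ȳ = (5 + 8 − 4 − 7 + 6 + 4 + 0 − 5 − 3)/9 = 0.4444
Numerator Σ_{t=1}^{8}(y_t−ȳ)(y_{t+1}−ȳ) = 31.9136
Denominator Σ(y_t−ȳ)² = 238.2222
r_1 = 31.9136 / 238.2222 = 0.134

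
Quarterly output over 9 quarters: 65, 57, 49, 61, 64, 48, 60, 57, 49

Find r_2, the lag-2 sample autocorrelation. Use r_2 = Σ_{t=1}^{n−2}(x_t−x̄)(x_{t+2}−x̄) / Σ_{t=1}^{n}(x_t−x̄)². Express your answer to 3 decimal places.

Mean x̄ = (65 + 57 + 49 + 61 + 64 + 48 + 60 + 57 + 49)/9 = 56.6667
Σ(x_t−x̄)(x_{t+2}−x̄) = (-63.8889) + (1.4444) + (-56.2222) + (-37.5556) + (24.4444) + (-2.8889) + (-25.5556) = -160.2222
Denominator Σ(x_t−x̄)² = 346.0000
r_2 = -160.2222 / 346.0000 = -0.463

-0.463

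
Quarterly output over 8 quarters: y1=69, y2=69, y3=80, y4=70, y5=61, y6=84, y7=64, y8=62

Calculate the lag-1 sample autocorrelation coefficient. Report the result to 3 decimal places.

-0.355

Mean ȳ = (69 + 69 + 80 + 70 + 61 + 84 + 64 + 62)/8 = 69.8750
Numerator Σ_{t=1}^{7}(y_t−ȳ)(y_{t+1}−ȳ) = -170.0156
Denominator Σ(y_t−ȳ)² = 478.8750
r_1 = -170.0156 / 478.8750 = -0.355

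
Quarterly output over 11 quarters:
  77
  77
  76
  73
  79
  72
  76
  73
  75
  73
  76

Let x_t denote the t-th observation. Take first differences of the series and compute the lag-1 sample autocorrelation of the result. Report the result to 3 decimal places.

-0.828

First differences Δx: 0, -1, -3, 6, -7, 4, -3, 2, -2, 3
Mean of differences = -0.1000
Numerator Σ(Δx_t−Δx̄)(Δx_{t+1}−Δx̄) = -113.4100
Denominator Σ(Δx_t−Δx̄)² = 136.9000
r_1(Δx) = -113.4100 / 136.9000 = -0.828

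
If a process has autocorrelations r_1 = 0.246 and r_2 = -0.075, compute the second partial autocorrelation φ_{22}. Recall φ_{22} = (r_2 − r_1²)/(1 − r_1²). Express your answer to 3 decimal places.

φ_{22} = (r_2 − r_1²) / (1 − r_1²)
r_1² = (0.246)² = 0.060516
Numerator = -0.075 − 0.0605 = -0.1355; denominator = 1 − 0.0605 = 0.9395
φ_{22} = -0.1355 / 0.9395 = -0.144

-0.144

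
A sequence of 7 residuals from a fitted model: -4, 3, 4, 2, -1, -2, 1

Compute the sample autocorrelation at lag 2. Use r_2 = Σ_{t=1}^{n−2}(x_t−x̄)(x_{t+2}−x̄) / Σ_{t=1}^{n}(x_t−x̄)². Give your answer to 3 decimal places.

-0.433

Mean x̄ = (-4 + 3 + 4 + 2 − 1 − 2 + 1)/7 = 0.4286
Numerator Σ_{t=1}^{5}(x_t−x̄)(x_{t+2}−x̄) = -21.5102
Denominator Σ(x_t−x̄)² = 49.7143
r_2 = -21.5102 / 49.7143 = -0.433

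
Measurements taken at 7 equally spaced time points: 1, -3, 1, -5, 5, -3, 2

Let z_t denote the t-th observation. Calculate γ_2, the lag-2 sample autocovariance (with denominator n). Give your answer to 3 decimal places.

Mean z̄ = (1 − 3 + 1 − 5 + 5 − 3 + 2)/7 = -0.2857
Deviations: 1.2857, -2.7143, 1.2857, -4.7143, 5.2857, -2.7143, 2.2857
Σ_{t=1}^{5}(z_t−z̄)(z_{t+2}−z̄) = 46.1224
γ_2 = 46.1224 / 7 = 6.589

6.589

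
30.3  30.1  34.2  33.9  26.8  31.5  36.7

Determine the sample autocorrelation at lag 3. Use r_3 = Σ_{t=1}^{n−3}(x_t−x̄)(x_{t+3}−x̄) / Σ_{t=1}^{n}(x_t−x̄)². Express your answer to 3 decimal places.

0.227

Mean x̄ = (30.3 + 30.1 + 34.2 + 33.9 + 26.8 + 31.5 + 36.7)/7 = 31.9286
Σ(x_t−x̄)(x_{t+3}−x̄) = (-3.2106) + (9.3780) + (-0.9735) + (9.4065) = 14.6004
Denominator Σ(x_t−x̄)² = 64.2943
r_3 = 14.6004 / 64.2943 = 0.227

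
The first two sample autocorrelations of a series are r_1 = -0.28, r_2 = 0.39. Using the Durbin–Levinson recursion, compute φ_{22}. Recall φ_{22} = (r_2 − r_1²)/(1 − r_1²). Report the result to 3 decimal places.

φ_{22} = (r_2 − r_1²) / (1 − r_1²)
r_1² = (-0.28)² = 0.0784
Numerator = 0.39 − 0.0784 = 0.3116; denominator = 1 − 0.0784 = 0.9216
φ_{22} = 0.3116 / 0.9216 = 0.338

0.338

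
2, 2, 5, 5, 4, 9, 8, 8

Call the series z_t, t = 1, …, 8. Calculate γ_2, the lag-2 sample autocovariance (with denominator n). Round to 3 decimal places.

Mean z̄ = (2 + 2 + 5 + 5 + 4 + 9 + 8 + 8)/8 = 5.3750
Σ_{t=1}^{6}(z_t−z̄)(z_{t+2}−z̄) = 7.5938
γ_2 = 7.5938 / 8 = 0.949

0.949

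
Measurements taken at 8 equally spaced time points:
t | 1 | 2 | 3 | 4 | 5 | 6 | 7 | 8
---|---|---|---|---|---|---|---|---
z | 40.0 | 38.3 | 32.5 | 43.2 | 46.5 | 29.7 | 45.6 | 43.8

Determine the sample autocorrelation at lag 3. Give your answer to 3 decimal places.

0.415

Mean z̄ = (40.0 + 38.3 + 32.5 + 43.2 + 46.5 + 29.7 + 45.6 + 43.8)/8 = 39.9500
Deviations from mean: 0.0500, -1.6500, -7.4500, 3.2500, 6.5500, -10.2500, 5.6500, 3.8500
Σ(z_t−z̄)(z_{t+3}−z̄) = (0.1625) + (-10.8075) + (76.3625) + (18.3625) + (25.2175) = 109.2975
Denominator Σ(z_t−z̄)² = 263.5000
r_3 = 109.2975 / 263.5000 = 0.415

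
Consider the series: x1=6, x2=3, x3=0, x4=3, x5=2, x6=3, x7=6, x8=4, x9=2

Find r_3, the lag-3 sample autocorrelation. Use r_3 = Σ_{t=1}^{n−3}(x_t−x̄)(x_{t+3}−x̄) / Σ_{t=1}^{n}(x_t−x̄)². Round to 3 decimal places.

Mean x̄ = (6 + 3 + 0 + 3 + 2 + 3 + 6 + 4 + 2)/9 = 3.2222
Numerator Σ_{t=1}^{6}(x_t−x̄)(x_{t+3}−x̄) = -0.9259
Denominator Σ(x_t−x̄)² = 29.5556
r_3 = -0.9259 / 29.5556 = -0.031

-0.031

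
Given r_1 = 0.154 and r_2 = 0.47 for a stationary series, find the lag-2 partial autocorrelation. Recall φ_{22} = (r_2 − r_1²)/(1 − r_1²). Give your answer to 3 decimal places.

φ_{22} = (r_2 − r_1²) / (1 − r_1²)
r_1² = (0.154)² = 0.023716
Numerator = 0.47 − 0.0237 = 0.4463; denominator = 1 − 0.0237 = 0.9763
φ_{22} = 0.4463 / 0.9763 = 0.457

0.457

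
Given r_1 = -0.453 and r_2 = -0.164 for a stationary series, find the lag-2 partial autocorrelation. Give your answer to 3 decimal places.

-0.465

φ_{22} = (r_2 − r_1²) / (1 − r_1²)
r_1² = (-0.453)² = 0.205209
Numerator = -0.164 − 0.2052 = -0.3692; denominator = 1 − 0.2052 = 0.7948
φ_{22} = -0.3692 / 0.7948 = -0.465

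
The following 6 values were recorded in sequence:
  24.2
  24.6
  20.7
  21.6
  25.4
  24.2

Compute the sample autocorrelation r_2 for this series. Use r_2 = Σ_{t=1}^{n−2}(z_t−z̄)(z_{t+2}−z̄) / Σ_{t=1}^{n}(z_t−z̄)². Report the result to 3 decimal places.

Mean z̄ = (24.2 + 24.6 + 20.7 + 21.6 + 25.4 + 24.2)/6 = 23.4500
Deviations from mean: 0.7500, 1.1500, -2.7500, -1.8500, 1.9500, 0.7500
Numerator Σ_{t=1}^{4}(z_t−z̄)(z_{t+2}−z̄) = -10.9400
Denominator Σ(z_t−z̄)² = 17.2350
r_2 = -10.9400 / 17.2350 = -0.635

-0.635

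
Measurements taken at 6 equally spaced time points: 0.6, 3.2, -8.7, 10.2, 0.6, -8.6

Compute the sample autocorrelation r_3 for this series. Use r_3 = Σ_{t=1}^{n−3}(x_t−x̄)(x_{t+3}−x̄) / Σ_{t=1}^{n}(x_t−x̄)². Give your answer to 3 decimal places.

0.312

Mean x̄ = (0.6 + 3.2 − 8.7 + 10.2 + 0.6 − 8.6)/6 = -0.4500
Deviations from mean: 1.0500, 3.6500, -8.2500, 10.6500, 1.0500, -8.1500
Numerator Σ_{t=1}^{3}(x_t−x̄)(x_{t+3}−x̄) = 82.2525
Denominator Σ(x_t−x̄)² = 263.4350
r_3 = 82.2525 / 263.4350 = 0.312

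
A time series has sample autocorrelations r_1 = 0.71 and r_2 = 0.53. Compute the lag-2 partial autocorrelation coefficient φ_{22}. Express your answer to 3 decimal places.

φ_{22} = (r_2 − r_1²) / (1 − r_1²)
r_1² = (0.71)² = 0.5041
Numerator = 0.53 − 0.5041 = 0.0259; denominator = 1 − 0.5041 = 0.4959
φ_{22} = 0.0259 / 0.4959 = 0.052

0.052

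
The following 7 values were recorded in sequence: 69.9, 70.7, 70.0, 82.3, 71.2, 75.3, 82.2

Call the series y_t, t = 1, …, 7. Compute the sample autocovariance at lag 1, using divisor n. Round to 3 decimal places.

Mean ȳ = (69.9 + 70.7 + 70.0 + 82.3 + 71.2 + 75.3 + 82.2)/7 = 74.5143
Σ_{t=1}^{6}(y_t−ȳ)(y_{t+1}−ȳ) = -22.6973
γ_1 = -22.6973 / 7 = -3.242

-3.242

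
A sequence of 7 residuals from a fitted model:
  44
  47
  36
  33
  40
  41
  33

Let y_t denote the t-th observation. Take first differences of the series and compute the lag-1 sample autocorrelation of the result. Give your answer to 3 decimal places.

-0.156

First differences Δy: 3, -11, -3, 7, 1, -8
Mean of differences = -1.8333
Numerator Σ(Δy_t−Δȳ)(Δy_{t+1}−Δȳ) = -36.3611
Denominator Σ(Δy_t−Δȳ)² = 232.8333
r_1(Δy) = -36.3611 / 232.8333 = -0.156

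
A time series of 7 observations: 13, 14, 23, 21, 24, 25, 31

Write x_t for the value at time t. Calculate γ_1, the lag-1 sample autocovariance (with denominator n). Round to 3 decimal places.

Mean x̄ = (13 + 14 + 23 + 21 + 24 + 25 + 31)/7 = 21.5714
Σ_{t=1}^{6}(x_t−x̄)(x_{t+1}−x̄) = 92.5306
γ_1 = 92.5306 / 7 = 13.219

13.219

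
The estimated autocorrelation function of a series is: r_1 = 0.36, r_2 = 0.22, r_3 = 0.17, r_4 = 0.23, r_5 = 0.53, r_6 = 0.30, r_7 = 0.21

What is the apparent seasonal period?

The largest autocorrelation is r_5 = 0.53; the remaining lags stay at or below 0.36. The elevated value at lag 1 (0.36), dropping to 0.22 at lag 2, reflects decaying short-term dependence rather than seasonality.
The dominant spike at lag 5 indicates a seasonal period of 5.

5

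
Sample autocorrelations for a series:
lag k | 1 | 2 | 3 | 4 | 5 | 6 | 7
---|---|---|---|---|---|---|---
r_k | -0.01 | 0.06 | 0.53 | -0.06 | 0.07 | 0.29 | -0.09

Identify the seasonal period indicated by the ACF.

3

The largest autocorrelation is r_3 = 0.53, with a weaker echo at lag 6 (0.29); the remaining lags stay at or below 0.07.
The dominant spike at lag 3 indicates a seasonal period of 3.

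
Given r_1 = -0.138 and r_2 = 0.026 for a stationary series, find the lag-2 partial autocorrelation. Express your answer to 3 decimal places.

φ_{22} = (r_2 − r_1²) / (1 − r_1²)
r_1² = (-0.138)² = 0.019044
Numerator = 0.026 − 0.0190 = 0.0070; denominator = 1 − 0.0190 = 0.9810
φ_{22} = 0.0070 / 0.9810 = 0.007

0.007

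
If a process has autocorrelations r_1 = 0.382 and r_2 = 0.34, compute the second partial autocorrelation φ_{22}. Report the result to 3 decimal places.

0.227

φ_{22} = (r_2 − r_1²) / (1 − r_1²)
r_1² = (0.382)² = 0.145924
Numerator = 0.34 − 0.1459 = 0.1941; denominator = 1 − 0.1459 = 0.8541
φ_{22} = 0.1941 / 0.8541 = 0.227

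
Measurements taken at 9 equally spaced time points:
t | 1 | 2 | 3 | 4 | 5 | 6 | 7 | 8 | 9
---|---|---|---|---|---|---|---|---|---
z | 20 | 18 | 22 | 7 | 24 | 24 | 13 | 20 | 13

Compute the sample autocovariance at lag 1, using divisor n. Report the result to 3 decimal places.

Mean z̄ = (20 + 18 + 22 + 7 + 24 + 24 + 13 + 20 + 13)/9 = 17.8889
Σ_{t=1}^{8}(z_t−z̄)(z_{t+1}−z̄) = -123.7901
γ_1 = -123.7901 / 9 = -13.754

-13.754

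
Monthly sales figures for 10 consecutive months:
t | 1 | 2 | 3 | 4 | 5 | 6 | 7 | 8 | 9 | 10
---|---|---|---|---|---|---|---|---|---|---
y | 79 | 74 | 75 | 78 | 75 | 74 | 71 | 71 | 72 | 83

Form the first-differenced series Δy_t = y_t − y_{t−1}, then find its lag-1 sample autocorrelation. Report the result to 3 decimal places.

0.038

First differences Δy: -5, 1, 3, -3, -1, -3, 0, 1, 11
Mean of differences = 0.4444
Numerator Σ(Δy_t−Δȳ)(Δy_{t+1}−Δȳ) = 6.6914
Denominator Σ(Δy_t−Δȳ)² = 174.2222
r_1(Δy) = 6.6914 / 174.2222 = 0.038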